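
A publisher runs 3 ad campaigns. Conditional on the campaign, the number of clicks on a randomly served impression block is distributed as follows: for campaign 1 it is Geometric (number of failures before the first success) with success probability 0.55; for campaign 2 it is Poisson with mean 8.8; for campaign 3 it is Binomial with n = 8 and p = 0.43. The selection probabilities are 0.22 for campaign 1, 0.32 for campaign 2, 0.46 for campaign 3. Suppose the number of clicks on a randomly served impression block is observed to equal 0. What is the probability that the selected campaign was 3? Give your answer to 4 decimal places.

0.0406

Likelihoods P(X=0 | ·): 1: 0.55; 2: 0.000150733; 3: 0.0111429.
Posterior ∝ prior × likelihood. Numerator for 3: 0.46·0.0111429 = 0.00512574.
Normalizing constant: 0.22·0.55 + 0.32·0.000150733 + 0.46·0.0111429 = 0.126174.
P(3 | observation) = 0.00512574 / 0.126174 = 0.0406244.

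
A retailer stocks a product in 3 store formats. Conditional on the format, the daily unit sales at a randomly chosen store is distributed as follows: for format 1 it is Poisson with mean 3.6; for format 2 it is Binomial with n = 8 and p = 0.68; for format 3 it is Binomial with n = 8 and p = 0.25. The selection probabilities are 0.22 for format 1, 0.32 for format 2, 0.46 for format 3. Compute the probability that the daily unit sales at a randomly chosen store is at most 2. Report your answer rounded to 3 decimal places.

0.384

Conditional on each format, P(X ≤ 2): 1: 0.302747; 2: 0.0158811; 3: 0.678543.
By total probability, P(X ≤ 2) = 0.22·0.302747 + 0.32·0.0158811 + 0.46·0.678543 = 0.383816.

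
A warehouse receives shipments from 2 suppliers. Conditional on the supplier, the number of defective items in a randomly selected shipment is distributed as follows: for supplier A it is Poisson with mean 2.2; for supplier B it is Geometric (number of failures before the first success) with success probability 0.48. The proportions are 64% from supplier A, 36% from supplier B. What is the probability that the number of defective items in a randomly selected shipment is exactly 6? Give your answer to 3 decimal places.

Conditional on each supplier, P(X = 6): A: 0.0174484; B: 0.00948989.
By total probability, P(X = 6) = 0.64·0.0174484 + 0.36·0.00948989 = 0.0145833.

0.015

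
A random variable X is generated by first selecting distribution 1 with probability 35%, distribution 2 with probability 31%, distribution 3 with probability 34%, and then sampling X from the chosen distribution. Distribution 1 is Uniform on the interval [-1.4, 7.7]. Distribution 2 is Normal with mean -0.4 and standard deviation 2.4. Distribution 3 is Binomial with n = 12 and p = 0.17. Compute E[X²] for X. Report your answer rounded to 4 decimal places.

For each component E[X²] = Var + (mean)², giving 1: 16.8233; 2: 5.92; 3: 5.8548.
Overall E[X²] = 0.35·16.8233 + 0.31·5.92 + 0.34·5.8548 = 9.714.

9.7140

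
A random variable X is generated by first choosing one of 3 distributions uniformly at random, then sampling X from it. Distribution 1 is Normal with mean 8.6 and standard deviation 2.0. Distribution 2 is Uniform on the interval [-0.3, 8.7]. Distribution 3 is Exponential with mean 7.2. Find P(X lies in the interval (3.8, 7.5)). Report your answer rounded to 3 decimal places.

0.310

Conditional on each component, P(3.8 < X < 7.5): 1: 0.282962; 2: 0.411111; 3: 0.237048.
By total probability, P(3.8 < X < 7.5) = 0.333333·0.282962 + 0.333333·0.411111 + 0.333333·0.237048 = 0.310374.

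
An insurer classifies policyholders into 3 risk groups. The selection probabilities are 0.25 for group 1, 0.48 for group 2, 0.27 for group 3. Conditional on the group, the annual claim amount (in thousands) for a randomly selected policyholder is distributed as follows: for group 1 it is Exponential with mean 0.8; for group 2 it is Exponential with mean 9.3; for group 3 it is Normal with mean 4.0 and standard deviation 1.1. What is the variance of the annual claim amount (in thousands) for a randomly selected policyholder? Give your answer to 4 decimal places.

55.0036

Per component, 1: μ=0.8, E[X²]=1.28; 2: μ=9.3, E[X²]=172.98; 3: μ=4, E[X²]=17.21.
E[X] = 0.25·0.8 + 0.48·9.3 + 0.27·4 = 5.744.
E[X²] = 0.25·1.28 + 0.48·172.98 + 0.27·17.21 = 87.9971.
Var(X) = E[X²] − (E[X])² = 87.9971 − 32.9935 = 55.0036.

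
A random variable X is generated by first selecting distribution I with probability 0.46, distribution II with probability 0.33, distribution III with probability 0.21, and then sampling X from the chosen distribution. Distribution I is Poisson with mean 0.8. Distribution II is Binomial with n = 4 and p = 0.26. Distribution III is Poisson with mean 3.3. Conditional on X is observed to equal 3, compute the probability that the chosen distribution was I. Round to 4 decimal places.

Likelihoods P(X=3 | ·): I: 0.0383427; II: 0.052025; III: 0.220912.
Posterior ∝ prior × likelihood. Numerator for I: 0.46·0.0383427 = 0.0176377.
Normalizing constant: 0.46·0.0383427 + 0.33·0.052025 + 0.21·0.220912 = 0.0811974.
P(I | observation) = 0.0176377 / 0.0811974 = 0.21722.

0.2172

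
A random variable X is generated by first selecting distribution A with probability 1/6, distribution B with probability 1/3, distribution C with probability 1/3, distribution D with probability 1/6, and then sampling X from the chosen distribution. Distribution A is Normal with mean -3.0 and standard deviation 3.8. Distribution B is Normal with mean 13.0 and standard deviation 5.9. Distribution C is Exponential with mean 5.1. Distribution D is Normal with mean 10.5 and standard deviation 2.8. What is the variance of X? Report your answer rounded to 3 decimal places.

Per component, A: μ=-3, E[X²]=23.44; B: μ=13, E[X²]=203.81; C: μ=5.1, E[X²]=52.02; D: μ=10.5, E[X²]=118.09.
E[X] = 0.166667·-3 + 0.333333·13 + 0.333333·5.1 + 0.166667·10.5 = 7.28333.
E[X²] = 0.166667·23.44 + 0.333333·203.81 + 0.333333·52.02 + 0.166667·118.09 = 108.865.
Var(X) = E[X²] − (E[X])² = 108.865 − 53.0469 = 55.8181.

55.818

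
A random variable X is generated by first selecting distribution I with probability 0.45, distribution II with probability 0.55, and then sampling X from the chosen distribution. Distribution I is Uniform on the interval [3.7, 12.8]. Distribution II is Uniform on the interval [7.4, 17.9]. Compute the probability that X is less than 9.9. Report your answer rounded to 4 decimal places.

Conditional on each component, P(X < 9.9): I: 0.681319; II: 0.238095.
By total probability, P(X < 9.9) = 0.45·0.681319 + 0.55·0.238095 = 0.437546.

0.4375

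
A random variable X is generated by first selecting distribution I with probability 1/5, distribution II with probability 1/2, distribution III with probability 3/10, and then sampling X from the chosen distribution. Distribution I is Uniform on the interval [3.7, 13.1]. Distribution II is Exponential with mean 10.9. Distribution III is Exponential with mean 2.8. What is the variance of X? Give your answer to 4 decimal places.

Per component, I: μ=8.4, E[X²]=77.9233; II: μ=10.9, E[X²]=237.62; III: μ=2.8, E[X²]=15.68.
E[X] = 0.2·8.4 + 0.5·10.9 + 0.3·2.8 = 7.97.
E[X²] = 0.2·77.9233 + 0.5·237.62 + 0.3·15.68 = 139.099.
Var(X) = E[X²] − (E[X])² = 139.099 − 63.5209 = 75.5778.

75.5778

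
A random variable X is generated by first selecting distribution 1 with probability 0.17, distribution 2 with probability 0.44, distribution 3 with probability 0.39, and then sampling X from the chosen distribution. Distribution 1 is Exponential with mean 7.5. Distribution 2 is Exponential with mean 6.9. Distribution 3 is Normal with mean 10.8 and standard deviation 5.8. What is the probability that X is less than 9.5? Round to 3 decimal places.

0.611

Conditional on each component, P(X < 9.5): 1: 0.718231; 2: 0.747618; 3: 0.411325.
By total probability, P(X < 9.5) = 0.17·0.718231 + 0.44·0.747618 + 0.39·0.411325 = 0.611468.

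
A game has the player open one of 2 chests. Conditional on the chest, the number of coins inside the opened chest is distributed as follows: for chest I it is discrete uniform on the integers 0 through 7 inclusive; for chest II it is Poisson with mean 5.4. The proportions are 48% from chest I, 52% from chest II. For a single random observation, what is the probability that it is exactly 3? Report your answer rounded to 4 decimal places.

0.1216

Conditional on each chest, P(X = 3): I: 0.125; II: 0.118533.
By total probability, P(X = 3) = 0.48·0.125 + 0.52·0.118533 = 0.121637.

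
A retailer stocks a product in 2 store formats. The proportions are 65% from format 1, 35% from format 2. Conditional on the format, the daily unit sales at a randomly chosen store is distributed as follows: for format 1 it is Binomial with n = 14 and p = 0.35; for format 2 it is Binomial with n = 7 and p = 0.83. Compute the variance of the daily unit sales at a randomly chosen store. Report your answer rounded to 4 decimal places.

2.6043

Per component, 1: μ=4.9, E[X²]=27.195; 2: μ=5.81, E[X²]=34.7438.
E[X] = 0.65·4.9 + 0.35·5.81 = 5.2185.
E[X²] = 0.65·27.195 + 0.35·34.7438 = 29.8371.
Var(X) = E[X²] − (E[X])² = 29.8371 − 27.2327 = 2.60434.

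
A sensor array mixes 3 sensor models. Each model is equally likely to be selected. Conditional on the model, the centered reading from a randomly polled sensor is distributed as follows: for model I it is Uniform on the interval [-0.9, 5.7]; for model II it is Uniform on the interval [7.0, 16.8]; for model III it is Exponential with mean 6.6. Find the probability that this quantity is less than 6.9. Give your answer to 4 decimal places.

Conditional on each model, P(X < 6.9): I: 1; II: 0; III: 0.648468.
By total probability, P(X < 6.9) = 0.333333·1 + 0.333333·0 + 0.333333·0.648468 = 0.549489.

0.5495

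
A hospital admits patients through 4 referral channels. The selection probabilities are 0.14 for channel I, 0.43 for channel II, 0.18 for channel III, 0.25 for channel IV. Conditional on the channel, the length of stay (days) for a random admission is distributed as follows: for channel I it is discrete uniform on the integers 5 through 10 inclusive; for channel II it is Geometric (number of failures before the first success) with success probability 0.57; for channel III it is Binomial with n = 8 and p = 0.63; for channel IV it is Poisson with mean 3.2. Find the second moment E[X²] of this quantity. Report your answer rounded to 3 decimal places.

17.365

For each component E[X²] = Var + (mean)², giving I: 59.1667; II: 1.89258; III: 27.2664; IV: 13.44.
Overall E[X²] = 0.14·59.1667 + 0.43·1.89258 + 0.18·27.2664 + 0.25·13.44 = 17.3651.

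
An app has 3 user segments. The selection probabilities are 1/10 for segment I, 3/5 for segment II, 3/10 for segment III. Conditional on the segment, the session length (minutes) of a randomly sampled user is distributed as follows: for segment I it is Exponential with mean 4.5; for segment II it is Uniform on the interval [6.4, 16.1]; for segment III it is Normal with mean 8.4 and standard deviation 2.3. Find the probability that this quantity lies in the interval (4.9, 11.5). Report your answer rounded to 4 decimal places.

Conditional on each segment, P(4.9 < X < 11.5): I: 0.258941; II: 0.525773; III: 0.847106.
By total probability, P(4.9 < X < 11.5) = 0.1·0.258941 + 0.6·0.525773 + 0.3·0.847106 = 0.59549.

0.5955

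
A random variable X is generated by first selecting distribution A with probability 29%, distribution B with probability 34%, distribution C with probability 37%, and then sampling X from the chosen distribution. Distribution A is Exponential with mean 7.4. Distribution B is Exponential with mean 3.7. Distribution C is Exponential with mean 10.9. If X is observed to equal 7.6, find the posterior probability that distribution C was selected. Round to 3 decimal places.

Likelihoods f(7.6 | ·): A: 0.0483878; B: 0.0346524; C: 0.0456838.
Posterior ∝ prior × likelihood. Numerator for C: 0.37·0.0456838 = 0.016903.
Normalizing constant: 0.29·0.0483878 + 0.34·0.0346524 + 0.37·0.0456838 = 0.0427173.
P(C | observation) = 0.016903 / 0.0427173 = 0.395695.

0.396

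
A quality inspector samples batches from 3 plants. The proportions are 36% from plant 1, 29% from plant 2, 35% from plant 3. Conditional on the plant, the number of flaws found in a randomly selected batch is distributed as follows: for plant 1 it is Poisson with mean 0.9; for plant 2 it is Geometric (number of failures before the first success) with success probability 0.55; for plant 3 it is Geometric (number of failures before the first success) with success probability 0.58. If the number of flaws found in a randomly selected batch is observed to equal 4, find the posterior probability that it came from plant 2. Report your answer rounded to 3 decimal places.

Likelihoods P(X=4 | ·): 1: 0.0111146; 2: 0.0225534; 3: 0.0180478.
Posterior ∝ prior × likelihood. Numerator for 2: 0.29·0.0225534 = 0.0065405.
Normalizing constant: 0.36·0.0111146 + 0.29·0.0225534 + 0.35·0.0180478 = 0.0168585.
P(2 | observation) = 0.0065405 / 0.0168585 = 0.387964.

0.388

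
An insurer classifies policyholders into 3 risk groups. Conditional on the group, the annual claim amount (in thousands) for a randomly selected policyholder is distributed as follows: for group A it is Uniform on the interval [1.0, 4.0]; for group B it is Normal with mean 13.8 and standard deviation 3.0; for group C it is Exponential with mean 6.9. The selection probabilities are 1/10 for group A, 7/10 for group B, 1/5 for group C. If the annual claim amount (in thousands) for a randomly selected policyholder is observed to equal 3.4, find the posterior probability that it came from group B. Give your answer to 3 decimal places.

Likelihoods f(3.4 | ·): A: 0.333333; B: 0.000326709; C: 0.0885423.
Posterior ∝ prior × likelihood. Numerator for B: 0.7·0.000326709 = 0.000228697.
Normalizing constant: 0.1·0.333333 + 0.7·0.000326709 + 0.2·0.0885423 = 0.0512705.
P(B | observation) = 0.000228697 / 0.0512705 = 0.00446059.

0.004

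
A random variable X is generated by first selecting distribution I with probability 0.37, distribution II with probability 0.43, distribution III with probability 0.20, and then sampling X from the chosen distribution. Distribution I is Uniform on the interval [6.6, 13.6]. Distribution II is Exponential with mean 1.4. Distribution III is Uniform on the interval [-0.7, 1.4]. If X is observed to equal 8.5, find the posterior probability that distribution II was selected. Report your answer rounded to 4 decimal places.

0.0132

Likelihoods f(8.5 | ·): I: 0.142857; II: 0.00164848; III: 0.
Posterior ∝ prior × likelihood. Numerator for II: 0.43·0.00164848 = 0.000708847.
Normalizing constant: 0.37·0.142857 + 0.43·0.00164848 + 0.2·0 = 0.053566.
P(II | observation) = 0.000708847 / 0.053566 = 0.0132332.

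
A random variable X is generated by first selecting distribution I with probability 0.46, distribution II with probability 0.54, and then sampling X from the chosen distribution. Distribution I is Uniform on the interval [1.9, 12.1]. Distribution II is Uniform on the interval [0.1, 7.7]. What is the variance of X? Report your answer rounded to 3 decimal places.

Per component, I: μ=7, E[X²]=57.67; II: μ=3.9, E[X²]=20.0233.
E[X] = 0.46·7 + 0.54·3.9 = 5.326.
E[X²] = 0.46·57.67 + 0.54·20.0233 = 37.3408.
Var(X) = E[X²] − (E[X])² = 37.3408 − 28.3663 = 8.97452.

8.975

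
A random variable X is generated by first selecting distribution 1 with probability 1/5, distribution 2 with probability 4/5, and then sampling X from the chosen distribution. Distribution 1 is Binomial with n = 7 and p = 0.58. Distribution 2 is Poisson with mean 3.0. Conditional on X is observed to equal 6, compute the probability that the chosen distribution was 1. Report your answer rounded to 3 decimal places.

Likelihoods P(X=6 | ·): 1: 0.111922; 2: 0.0504094.
Posterior ∝ prior × likelihood. Numerator for 1: 0.2·0.111922 = 0.0223844.
Normalizing constant: 0.2·0.111922 + 0.8·0.0504094 = 0.0627119.
P(1 | observation) = 0.0223844 / 0.0627119 = 0.35694.

0.357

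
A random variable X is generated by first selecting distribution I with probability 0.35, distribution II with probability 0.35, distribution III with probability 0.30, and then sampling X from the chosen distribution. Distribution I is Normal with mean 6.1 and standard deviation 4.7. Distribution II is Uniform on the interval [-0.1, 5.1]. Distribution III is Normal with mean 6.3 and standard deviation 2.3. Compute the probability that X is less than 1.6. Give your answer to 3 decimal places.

0.180

Conditional on each component, P(X < 1.6): I: 0.169171; II: 0.326923; III: 0.0205026.
By total probability, P(X < 1.6) = 0.35·0.169171 + 0.35·0.326923 + 0.3·0.0205026 = 0.179784.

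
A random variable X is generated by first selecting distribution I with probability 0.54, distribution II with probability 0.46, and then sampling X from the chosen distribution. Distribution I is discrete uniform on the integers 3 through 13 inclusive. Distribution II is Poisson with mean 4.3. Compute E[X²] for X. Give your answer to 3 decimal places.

For each component E[X²] = Var + (mean)², giving I: 74; II: 22.79.
Overall E[X²] = 0.54·74 + 0.46·22.79 = 50.4434.

50.443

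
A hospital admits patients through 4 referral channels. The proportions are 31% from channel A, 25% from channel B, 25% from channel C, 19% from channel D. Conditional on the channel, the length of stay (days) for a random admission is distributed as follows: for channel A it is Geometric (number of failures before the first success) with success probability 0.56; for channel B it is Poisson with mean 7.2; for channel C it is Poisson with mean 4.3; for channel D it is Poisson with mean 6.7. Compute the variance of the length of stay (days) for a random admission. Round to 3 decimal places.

11.600

Per component, A: μ=0.785714, E[X²]=2.02041; B: μ=7.2, E[X²]=59.04; C: μ=4.3, E[X²]=22.79; D: μ=6.7, E[X²]=51.59.
E[X] = 0.31·0.785714 + 0.25·7.2 + 0.25·4.3 + 0.19·6.7 = 4.39157.
E[X²] = 0.31·2.02041 + 0.25·59.04 + 0.25·22.79 + 0.19·51.59 = 30.8859.
Var(X) = E[X²] − (E[X])² = 30.8859 − 19.2859 = 11.6.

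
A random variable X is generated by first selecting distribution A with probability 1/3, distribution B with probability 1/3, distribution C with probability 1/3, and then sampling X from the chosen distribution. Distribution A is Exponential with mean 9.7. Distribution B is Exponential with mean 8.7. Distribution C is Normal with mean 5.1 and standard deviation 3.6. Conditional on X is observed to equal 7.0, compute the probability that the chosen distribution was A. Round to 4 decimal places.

0.2531

Likelihoods f(7.0 | ·): A: 0.0500979; B: 0.0514101; C: 0.0964098.
Posterior ∝ prior × likelihood. Numerator for A: 0.333333·0.0500979 = 0.0166993.
Normalizing constant: 0.333333·0.0500979 + 0.333333·0.0514101 + 0.333333·0.0964098 = 0.0659726.
P(A | observation) = 0.0166993 / 0.0659726 = 0.253125.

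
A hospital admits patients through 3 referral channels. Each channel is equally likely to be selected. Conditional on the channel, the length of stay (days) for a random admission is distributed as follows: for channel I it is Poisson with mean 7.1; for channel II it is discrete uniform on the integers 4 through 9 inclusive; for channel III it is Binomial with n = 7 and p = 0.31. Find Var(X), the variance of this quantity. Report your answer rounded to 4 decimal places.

8.6617

Per component, I: μ=7.1, E[X²]=57.51; II: μ=6.5, E[X²]=45.1667; III: μ=2.17, E[X²]=6.2062.
E[X] = 0.333333·7.1 + 0.333333·6.5 + 0.333333·2.17 = 5.25667.
E[X²] = 0.333333·57.51 + 0.333333·45.1667 + 0.333333·6.2062 = 36.2943.
Var(X) = E[X²] − (E[X])² = 36.2943 − 27.6325 = 8.66174.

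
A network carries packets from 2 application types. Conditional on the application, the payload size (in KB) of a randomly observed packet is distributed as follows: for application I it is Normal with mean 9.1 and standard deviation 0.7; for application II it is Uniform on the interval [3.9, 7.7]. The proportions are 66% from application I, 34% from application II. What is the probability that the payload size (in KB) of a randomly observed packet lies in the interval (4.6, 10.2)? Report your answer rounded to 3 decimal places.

Conditional on each application, P(4.6 < X < 10.2): I: 0.941958; II: 0.815789.
By total probability, P(4.6 < X < 10.2) = 0.66·0.941958 + 0.34·0.815789 = 0.899061.

0.899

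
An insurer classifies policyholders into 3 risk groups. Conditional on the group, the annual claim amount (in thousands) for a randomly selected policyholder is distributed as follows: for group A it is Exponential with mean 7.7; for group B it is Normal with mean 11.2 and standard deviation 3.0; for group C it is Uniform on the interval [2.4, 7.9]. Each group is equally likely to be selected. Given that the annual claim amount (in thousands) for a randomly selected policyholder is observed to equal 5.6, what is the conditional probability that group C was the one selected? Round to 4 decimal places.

Likelihoods f(5.6 | ·): A: 0.0627565; B: 0.023289; C: 0.181818.
Posterior ∝ prior × likelihood. Numerator for C: 0.333333·0.181818 = 0.0606061.
Normalizing constant: 0.333333·0.0627565 + 0.333333·0.023289 + 0.333333·0.181818 = 0.0892879.
P(C | observation) = 0.0606061 / 0.0892879 = 0.678771.

0.6788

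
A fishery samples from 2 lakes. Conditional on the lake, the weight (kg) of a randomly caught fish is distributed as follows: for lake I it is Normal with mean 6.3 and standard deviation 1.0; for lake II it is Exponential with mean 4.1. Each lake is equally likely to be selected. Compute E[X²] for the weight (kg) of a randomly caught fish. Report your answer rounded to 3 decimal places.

37.155

For each component E[X²] = Var + (mean)², giving I: 40.69; II: 33.62.
Overall E[X²] = 0.5·40.69 + 0.5·33.62 = 37.155.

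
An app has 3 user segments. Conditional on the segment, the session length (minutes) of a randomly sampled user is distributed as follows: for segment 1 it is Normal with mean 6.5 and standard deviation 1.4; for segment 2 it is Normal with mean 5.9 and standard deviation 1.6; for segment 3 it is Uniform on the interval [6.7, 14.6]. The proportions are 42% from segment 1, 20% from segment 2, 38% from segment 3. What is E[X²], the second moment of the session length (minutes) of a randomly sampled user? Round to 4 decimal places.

For each component E[X²] = Var + (mean)², giving 1: 44.21; 2: 37.37; 3: 118.623.
Overall E[X²] = 0.42·44.21 + 0.2·37.37 + 0.38·118.623 = 71.1191.

71.1191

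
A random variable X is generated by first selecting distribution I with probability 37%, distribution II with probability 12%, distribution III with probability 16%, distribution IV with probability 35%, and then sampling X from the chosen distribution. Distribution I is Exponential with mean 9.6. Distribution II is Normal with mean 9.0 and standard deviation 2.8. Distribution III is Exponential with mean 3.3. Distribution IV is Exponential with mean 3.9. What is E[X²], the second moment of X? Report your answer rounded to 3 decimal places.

92.991

For each component E[X²] = Var + (mean)², giving I: 184.32; II: 88.84; III: 21.78; IV: 30.42.
Overall E[X²] = 0.37·184.32 + 0.12·88.84 + 0.16·21.78 + 0.35·30.42 = 92.991.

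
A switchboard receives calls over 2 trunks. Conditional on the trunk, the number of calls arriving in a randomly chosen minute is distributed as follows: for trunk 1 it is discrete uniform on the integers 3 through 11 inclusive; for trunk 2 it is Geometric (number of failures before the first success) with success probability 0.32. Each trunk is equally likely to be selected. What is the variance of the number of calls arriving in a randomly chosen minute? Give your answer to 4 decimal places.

Per component, 1: μ=7, E[X²]=55.6667; 2: μ=2.125, E[X²]=11.1562.
E[X] = 0.5·7 + 0.5·2.125 = 4.5625.
E[X²] = 0.5·55.6667 + 0.5·11.1562 = 33.4115.
Var(X) = E[X²] − (E[X])² = 33.4115 − 20.8164 = 12.5951.

12.5951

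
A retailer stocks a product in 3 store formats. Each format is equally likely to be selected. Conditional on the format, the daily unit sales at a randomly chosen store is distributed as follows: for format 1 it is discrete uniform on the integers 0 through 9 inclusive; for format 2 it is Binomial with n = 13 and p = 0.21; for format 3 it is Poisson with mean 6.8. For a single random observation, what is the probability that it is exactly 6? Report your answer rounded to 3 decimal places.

0.094

Conditional on each format, P(X = 6): 1: 0.1; 2: 0.0282633; 3: 0.152939.
By total probability, P(X = 6) = 0.333333·0.1 + 0.333333·0.0282633 + 0.333333·0.152939 = 0.0937341.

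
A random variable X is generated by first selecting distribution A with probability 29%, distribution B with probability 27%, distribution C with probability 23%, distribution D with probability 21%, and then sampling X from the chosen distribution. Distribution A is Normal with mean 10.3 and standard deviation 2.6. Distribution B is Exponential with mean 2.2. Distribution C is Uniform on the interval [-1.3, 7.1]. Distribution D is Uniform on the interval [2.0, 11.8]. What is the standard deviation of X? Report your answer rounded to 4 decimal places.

Per component, A: μ=10.3, E[X²]=112.85; B: μ=2.2, E[X²]=9.68; C: μ=2.9, E[X²]=14.29; D: μ=6.9, E[X²]=55.6133.
E[X] = 0.29·10.3 + 0.27·2.2 + 0.23·2.9 + 0.21·6.9 = 5.697.
E[X²] = 0.29·112.85 + 0.27·9.68 + 0.23·14.29 + 0.21·55.6133 = 50.3056.
Var(X) = E[X²] − (E[X])² = 50.3056 − 32.4558 = 17.8498.
SD(X) = √17.8498 = 4.2249.

4.2249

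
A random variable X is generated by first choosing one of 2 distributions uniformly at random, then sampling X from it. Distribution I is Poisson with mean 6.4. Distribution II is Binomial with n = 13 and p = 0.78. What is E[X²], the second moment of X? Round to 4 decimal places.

76.2052

For each component E[X²] = Var + (mean)², giving I: 47.36; II: 105.05.
Overall E[X²] = 0.5·47.36 + 0.5·105.05 = 76.2052.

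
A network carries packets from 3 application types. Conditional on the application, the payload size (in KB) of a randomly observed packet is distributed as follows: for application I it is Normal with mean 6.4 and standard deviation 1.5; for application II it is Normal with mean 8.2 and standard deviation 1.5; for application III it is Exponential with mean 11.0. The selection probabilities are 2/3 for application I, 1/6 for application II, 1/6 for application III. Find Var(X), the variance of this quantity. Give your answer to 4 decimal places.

24.9706

Per component, I: μ=6.4, E[X²]=43.21; II: μ=8.2, E[X²]=69.49; III: μ=11, E[X²]=242.
E[X] = 0.666667·6.4 + 0.166667·8.2 + 0.166667·11 = 7.46667.
E[X²] = 0.666667·43.21 + 0.166667·69.49 + 0.166667·242 = 80.7217.
Var(X) = E[X²] − (E[X])² = 80.7217 − 55.7511 = 24.9706.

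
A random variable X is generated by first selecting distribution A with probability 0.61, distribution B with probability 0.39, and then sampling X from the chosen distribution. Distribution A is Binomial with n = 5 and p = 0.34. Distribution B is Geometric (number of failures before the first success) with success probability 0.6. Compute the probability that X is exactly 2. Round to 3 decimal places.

0.240

Conditional on each component, P(X = 2): A: 0.332345; B: 0.096.
By total probability, P(X = 2) = 0.61·0.332345 + 0.39·0.096 = 0.240171.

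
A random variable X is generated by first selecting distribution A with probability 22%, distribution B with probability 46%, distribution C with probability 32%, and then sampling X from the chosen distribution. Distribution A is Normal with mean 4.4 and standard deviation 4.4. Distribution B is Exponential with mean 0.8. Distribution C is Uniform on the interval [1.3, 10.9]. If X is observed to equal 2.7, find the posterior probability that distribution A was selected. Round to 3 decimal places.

Likelihoods f(2.7 | ·): A: 0.0841477; B: 0.0427726; C: 0.104167.
Posterior ∝ prior × likelihood. Numerator for A: 0.22·0.0841477 = 0.0185125.
Normalizing constant: 0.22·0.0841477 + 0.46·0.0427726 + 0.32·0.104167 = 0.0715212.
P(A | observation) = 0.0185125 / 0.0715212 = 0.258839.

0.259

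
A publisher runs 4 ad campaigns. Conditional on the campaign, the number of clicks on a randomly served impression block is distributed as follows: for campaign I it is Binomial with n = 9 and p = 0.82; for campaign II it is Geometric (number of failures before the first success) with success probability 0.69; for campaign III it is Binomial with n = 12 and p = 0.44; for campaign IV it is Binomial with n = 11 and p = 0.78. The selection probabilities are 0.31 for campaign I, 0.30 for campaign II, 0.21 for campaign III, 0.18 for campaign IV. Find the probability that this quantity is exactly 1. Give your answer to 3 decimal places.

Conditional on each campaign, P(X = 1): I: 8.13273e-06; II: 0.2139; III: 0.00896814; IV: 2.27884e-06.
By total probability, P(X = 1) = 0.31·8.13273e-06 + 0.3·0.2139 + 0.21·0.00896814 + 0.18·2.27884e-06 = 0.0660562.

0.066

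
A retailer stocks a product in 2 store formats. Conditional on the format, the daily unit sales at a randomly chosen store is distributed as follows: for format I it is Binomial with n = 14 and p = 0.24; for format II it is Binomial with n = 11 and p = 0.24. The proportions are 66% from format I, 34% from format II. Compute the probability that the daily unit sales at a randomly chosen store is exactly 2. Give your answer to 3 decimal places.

Conditional on each format, P(X = 2): I: 0.194638; II: 0.267983.
By total probability, P(X = 2) = 0.66·0.194638 + 0.34·0.267983 = 0.219575.

0.220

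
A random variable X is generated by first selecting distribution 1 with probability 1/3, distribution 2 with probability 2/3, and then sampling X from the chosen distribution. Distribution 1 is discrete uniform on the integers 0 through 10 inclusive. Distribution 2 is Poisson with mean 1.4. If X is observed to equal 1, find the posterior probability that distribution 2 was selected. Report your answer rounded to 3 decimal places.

Likelihoods P(X=1 | ·): 1: 0.0909091; 2: 0.345236.
Posterior ∝ prior × likelihood. Numerator for 2: 0.666667·0.345236 = 0.230157.
Normalizing constant: 0.333333·0.0909091 + 0.666667·0.345236 = 0.26046.
P(2 | observation) = 0.230157 / 0.26046 = 0.883656.

0.884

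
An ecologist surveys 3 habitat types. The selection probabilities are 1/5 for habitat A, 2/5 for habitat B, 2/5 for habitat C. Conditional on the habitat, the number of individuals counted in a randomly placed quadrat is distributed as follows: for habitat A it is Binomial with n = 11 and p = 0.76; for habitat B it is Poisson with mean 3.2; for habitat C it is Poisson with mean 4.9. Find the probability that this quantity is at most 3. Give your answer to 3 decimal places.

0.353

Conditional on each habitat, P(X ≤ 3): A: 0.000886665; B: 0.60252; C: 0.279345.
By total probability, P(X ≤ 3) = 0.2·0.000886665 + 0.4·0.60252 + 0.4·0.279345 = 0.352923.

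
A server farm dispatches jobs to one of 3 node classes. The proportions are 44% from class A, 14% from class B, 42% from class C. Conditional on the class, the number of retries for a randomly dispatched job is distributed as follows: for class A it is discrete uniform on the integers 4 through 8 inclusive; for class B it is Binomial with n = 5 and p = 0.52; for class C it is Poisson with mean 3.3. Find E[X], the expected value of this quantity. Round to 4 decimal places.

Component means — A: 6; B: 2.6; C: 3.3.
E[X] = 0.44·6 + 0.14·2.6 + 0.42·3.3 = 4.39.

4.3900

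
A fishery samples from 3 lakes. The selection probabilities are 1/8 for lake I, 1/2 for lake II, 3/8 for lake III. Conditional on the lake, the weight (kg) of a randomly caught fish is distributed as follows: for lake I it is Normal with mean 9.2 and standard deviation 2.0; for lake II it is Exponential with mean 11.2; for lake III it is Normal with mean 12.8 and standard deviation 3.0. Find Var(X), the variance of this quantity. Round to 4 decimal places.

67.9325

Per component, I: μ=9.2, E[X²]=88.64; II: μ=11.2, E[X²]=250.88; III: μ=12.8, E[X²]=172.84.
E[X] = 0.125·9.2 + 0.5·11.2 + 0.375·12.8 = 11.55.
E[X²] = 0.125·88.64 + 0.5·250.88 + 0.375·172.84 = 201.335.
Var(X) = E[X²] − (E[X])² = 201.335 − 133.403 = 67.9325.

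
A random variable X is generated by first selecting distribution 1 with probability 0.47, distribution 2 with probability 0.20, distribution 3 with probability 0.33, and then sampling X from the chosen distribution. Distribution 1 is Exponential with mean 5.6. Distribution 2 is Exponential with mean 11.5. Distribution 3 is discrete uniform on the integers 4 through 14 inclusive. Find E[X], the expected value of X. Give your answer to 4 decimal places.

7.9020

Component means — 1: 5.6; 2: 11.5; 3: 9.
E[X] = 0.47·5.6 + 0.2·11.5 + 0.33·9 = 7.902.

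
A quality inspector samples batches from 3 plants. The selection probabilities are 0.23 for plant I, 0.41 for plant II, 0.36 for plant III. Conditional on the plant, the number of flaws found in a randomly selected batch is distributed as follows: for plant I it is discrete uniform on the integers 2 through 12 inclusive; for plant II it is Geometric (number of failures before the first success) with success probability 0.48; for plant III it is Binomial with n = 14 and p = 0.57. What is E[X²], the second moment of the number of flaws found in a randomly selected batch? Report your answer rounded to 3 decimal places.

For each component E[X²] = Var + (mean)², giving I: 59; II: 3.43056; III: 67.1118.
Overall E[X²] = 0.23·59 + 0.41·3.43056 + 0.36·67.1118 = 39.1368.

39.137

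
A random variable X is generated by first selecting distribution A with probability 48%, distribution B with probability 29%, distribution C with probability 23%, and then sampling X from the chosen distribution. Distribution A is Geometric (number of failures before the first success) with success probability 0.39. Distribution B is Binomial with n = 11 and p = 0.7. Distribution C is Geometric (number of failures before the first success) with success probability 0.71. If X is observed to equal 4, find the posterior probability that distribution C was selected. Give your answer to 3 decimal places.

Likelihoods P(X=4 | ·): A: 0.0539988; B: 0.0173283; C: 0.0050217.
Posterior ∝ prior × likelihood. Numerator for C: 0.23·0.0050217 = 0.00115499.
Normalizing constant: 0.48·0.0539988 + 0.29·0.0173283 + 0.23·0.0050217 = 0.0320996.
P(C | observation) = 0.00115499 / 0.0320996 = 0.0359814.

0.036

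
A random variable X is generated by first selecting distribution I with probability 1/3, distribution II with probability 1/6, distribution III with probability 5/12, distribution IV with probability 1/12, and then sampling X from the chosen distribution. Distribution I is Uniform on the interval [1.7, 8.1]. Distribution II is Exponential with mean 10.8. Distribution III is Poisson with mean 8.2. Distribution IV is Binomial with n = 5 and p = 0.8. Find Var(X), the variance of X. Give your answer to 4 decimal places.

29.2542

Per component, I: μ=4.9, E[X²]=27.4233; II: μ=10.8, E[X²]=233.28; III: μ=8.2, E[X²]=75.44; IV: μ=4, E[X²]=16.8.
E[X] = 0.333333·4.9 + 0.166667·10.8 + 0.416667·8.2 + 0.0833333·4 = 7.18333.
E[X²] = 0.333333·27.4233 + 0.166667·233.28 + 0.416667·75.44 + 0.0833333·16.8 = 80.8544.
Var(X) = E[X²] − (E[X])² = 80.8544 − 51.6003 = 29.2542.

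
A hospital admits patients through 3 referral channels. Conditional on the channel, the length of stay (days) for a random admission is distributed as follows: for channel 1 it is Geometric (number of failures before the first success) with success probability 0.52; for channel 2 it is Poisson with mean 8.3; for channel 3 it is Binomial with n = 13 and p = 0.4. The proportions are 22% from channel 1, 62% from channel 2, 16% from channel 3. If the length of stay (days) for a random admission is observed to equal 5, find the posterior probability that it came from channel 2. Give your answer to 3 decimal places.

0.569

Likelihoods P(X=5 | ·): 1: 0.0132498; 2: 0.0815765; 3: 0.221355.
Posterior ∝ prior × likelihood. Numerator for 2: 0.62·0.0815765 = 0.0505774.
Normalizing constant: 0.22·0.0132498 + 0.62·0.0815765 + 0.16·0.221355 = 0.0889091.
P(2 | observation) = 0.0505774 / 0.0889091 = 0.568867.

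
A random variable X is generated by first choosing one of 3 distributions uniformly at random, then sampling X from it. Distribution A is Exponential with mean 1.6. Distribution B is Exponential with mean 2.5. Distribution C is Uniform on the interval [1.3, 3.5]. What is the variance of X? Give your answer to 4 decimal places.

3.2333

Per component, A: μ=1.6, E[X²]=5.12; B: μ=2.5, E[X²]=12.5; C: μ=2.4, E[X²]=6.16333.
E[X] = 0.333333·1.6 + 0.333333·2.5 + 0.333333·2.4 = 2.16667.
E[X²] = 0.333333·5.12 + 0.333333·12.5 + 0.333333·6.16333 = 7.92778.
Var(X) = E[X²] − (E[X])² = 7.92778 − 4.69444 = 3.23333.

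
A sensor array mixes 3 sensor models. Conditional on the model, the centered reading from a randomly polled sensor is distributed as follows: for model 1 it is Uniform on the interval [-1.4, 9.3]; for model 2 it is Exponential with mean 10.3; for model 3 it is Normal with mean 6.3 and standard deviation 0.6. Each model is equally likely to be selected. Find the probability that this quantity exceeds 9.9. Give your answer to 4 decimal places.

0.1275

Conditional on each model, P(X > 9.9): 1: 0; 2: 0.382447; 3: 9.86588e-10.
By total probability, P(X > 9.9) = 0.333333·0 + 0.333333·0.382447 + 0.333333·9.86588e-10 = 0.127482.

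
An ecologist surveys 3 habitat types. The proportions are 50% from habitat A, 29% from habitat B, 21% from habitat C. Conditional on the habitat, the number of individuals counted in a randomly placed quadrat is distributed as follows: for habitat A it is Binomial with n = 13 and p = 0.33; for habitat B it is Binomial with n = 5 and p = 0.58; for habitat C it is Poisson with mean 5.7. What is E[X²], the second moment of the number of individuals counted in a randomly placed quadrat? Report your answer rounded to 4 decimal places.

For each component E[X²] = Var + (mean)², giving A: 21.2784; B: 9.628; C: 38.19.
Overall E[X²] = 0.5·21.2784 + 0.29·9.628 + 0.21·38.19 = 21.4512.

21.4512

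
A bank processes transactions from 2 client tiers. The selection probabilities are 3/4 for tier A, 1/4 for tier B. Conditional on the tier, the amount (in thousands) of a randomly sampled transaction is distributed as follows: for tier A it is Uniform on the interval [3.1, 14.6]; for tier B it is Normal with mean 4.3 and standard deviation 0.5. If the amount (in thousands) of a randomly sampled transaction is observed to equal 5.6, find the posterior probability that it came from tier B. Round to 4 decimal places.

0.0943

Likelihoods f(5.6 | ·): A: 0.0869565; B: 0.0271659.
Posterior ∝ prior × likelihood. Numerator for B: 0.25·0.0271659 = 0.00679148.
Normalizing constant: 0.75·0.0869565 + 0.25·0.0271659 = 0.0720089.
P(B | observation) = 0.00679148 / 0.0720089 = 0.0943145.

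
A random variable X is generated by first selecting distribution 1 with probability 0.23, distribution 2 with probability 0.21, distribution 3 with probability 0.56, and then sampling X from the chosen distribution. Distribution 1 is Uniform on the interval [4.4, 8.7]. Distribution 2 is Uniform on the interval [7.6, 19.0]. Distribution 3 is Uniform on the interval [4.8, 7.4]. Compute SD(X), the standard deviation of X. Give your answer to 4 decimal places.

Per component, 1: μ=6.55, E[X²]=44.4433; 2: μ=13.3, E[X²]=187.72; 3: μ=6.1, E[X²]=37.7733.
E[X] = 0.23·6.55 + 0.21·13.3 + 0.56·6.1 = 7.7155.
E[X²] = 0.23·44.4433 + 0.21·187.72 + 0.56·37.7733 = 70.7962.
Var(X) = E[X²] − (E[X])² = 70.7962 − 59.5289 = 11.2673.
SD(X) = √11.2673 = 3.35668.

3.3567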